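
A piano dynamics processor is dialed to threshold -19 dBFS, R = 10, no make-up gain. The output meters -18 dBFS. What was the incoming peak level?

Post-compression overshoot = -18 − (-19) = 1 dB.
Input overshoot = R × output overshoot = 10 dB → input = -19 + 10 = -9 dBFS.

-9 dBFS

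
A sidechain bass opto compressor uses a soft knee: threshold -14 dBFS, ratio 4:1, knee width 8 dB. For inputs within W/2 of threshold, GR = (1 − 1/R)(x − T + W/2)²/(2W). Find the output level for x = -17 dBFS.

x − T + W/2 = -17 − (-14) + 4 = 1.
GR = (1 − 1/4) × 1² / 16 = 0.75 × 1 / 16 = 0.046875 dB.
Output = -17 − 0.046875 = -17.046875 dBFS.

-17.046875 dBFS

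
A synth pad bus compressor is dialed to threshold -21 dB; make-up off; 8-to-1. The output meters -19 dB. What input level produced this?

The compressed level sits -19 − (-21) = 2 dB over threshold.
Input overshoot = R × output overshoot = 16 dB → input = -21 + 16 = -5 dB.

-5 dB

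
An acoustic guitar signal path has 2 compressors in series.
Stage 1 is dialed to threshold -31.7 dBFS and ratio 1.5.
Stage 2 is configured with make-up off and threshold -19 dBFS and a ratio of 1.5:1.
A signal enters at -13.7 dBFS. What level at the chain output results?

Stage 1: -13.7 dBFS is 18 dB over -31.7 dBFS; at 1.5:1 that becomes 12 dB over, giving -19.7 dBFS.
Stage 2: -19.7 dBFS ≤ -19 dBFS, so stage 2 doesn't engage; output -19.7 dBFS.

-19.7 dBFS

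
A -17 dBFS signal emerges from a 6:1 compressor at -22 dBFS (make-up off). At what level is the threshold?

-23 dBFS

Input is 6 dB above T (since output overshoot × R = input overshoot: (-22 − T)·6 = -17 − T gives T = -23 dBFS).
Check: -23 + (-17 − (-23))/6 = -23 + 1 = -22 dBFS. ✓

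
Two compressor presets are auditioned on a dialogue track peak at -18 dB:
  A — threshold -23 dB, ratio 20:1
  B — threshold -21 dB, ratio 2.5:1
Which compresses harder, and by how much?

A: overshoot 5 dB → output overshoot 0.25 dB → GR 4.75 dB.
B: overshoot 3 dB → output overshoot 1.2 dB → GR 1.8 dB.
A reduces 2.95 dB more.

A, by 2.95 dB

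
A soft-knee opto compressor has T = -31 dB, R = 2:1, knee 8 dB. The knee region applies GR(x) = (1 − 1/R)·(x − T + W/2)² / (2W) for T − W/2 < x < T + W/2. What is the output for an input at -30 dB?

-30.78125 dB

x − T + W/2 = -30 − (-31) + 4 = 5.
GR = (1 − 1/2) × 5² / 16 = 0.5 × 25 / 16 = 0.78125 dB.
Output = -30 − 0.78125 = -30.78125 dB.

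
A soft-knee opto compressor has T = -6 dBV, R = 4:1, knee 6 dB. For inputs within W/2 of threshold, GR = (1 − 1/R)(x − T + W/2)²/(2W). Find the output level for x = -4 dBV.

x − T + W/2 = -4 − (-6) + 3 = 5.
GR = (1 − 1/4) × 5² / 12 = 0.75 × 25 / 12 = 1.5625 dB.
Output = -4 − 1.5625 = -5.5625 dBV.

-5.5625 dBV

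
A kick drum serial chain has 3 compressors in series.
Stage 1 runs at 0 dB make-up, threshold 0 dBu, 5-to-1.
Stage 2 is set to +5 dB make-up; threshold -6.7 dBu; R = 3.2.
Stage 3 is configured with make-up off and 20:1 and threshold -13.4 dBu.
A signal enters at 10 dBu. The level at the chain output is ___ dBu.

-12.679063 dBu

Stage 1: 10 dB above 0 dBu, reduced 5:1 to 2 dB above → 2 dBu.
Stage 2: overshoot 8.7 dB → 8.7/3.2 = 2.71875 dB → -3.98125 dBu; +5 dB make-up → 1.01875 dBu.
Stage 3: overshoot 14.41875 dB → 14.41875/20 = 0.720938 dB → -12.679063 dBu.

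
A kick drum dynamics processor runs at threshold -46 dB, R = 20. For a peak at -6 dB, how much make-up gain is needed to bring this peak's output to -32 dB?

12 dB

The peak compresses to -46 + 40/20 = -44 dB.
To reach -32 dB requires -32 − (-44) = 12 dB of make-up.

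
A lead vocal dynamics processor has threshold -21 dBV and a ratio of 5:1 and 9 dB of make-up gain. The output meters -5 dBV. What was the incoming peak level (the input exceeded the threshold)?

Remove make-up: -5 − 9 = -14 dBV.
The compressed level sits -14 − (-21) = 7 dB over threshold.
Before 5:1 compression the overshoot was 7 × 5 = 35 dB, so input = -21 + 35 = 14 dBV.

14 dBV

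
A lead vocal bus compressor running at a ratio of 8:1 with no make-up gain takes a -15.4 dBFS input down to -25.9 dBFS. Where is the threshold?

Gain reduction = -15.4 − (-25.9) = 10.5 dB; output overshoot = GR / (R − 1) = 10.5 / 7 = 1.5 dB.
Threshold = output − output overshoot = -25.9 − 1.5 = -27.4 dBFS.

-27.4 dBFS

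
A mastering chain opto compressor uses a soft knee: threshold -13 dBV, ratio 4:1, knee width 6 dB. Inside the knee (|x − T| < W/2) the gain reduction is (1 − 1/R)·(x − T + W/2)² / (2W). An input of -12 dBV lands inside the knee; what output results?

x − T + W/2 = -12 − (-13) + 3 = 4.
GR = (1 − 1/4) × 4² / 12 = 0.75 × 16 / 12 = 1 dB.
Output = -12 − 1 = -13 dBV.

-13 dBV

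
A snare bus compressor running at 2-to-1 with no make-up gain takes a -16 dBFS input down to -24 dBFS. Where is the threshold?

-32 dBFS

Let T be the threshold. Output overshoot = (input overshoot)/R, so -24 − T = (-16 − T)/2.
2·(-24 − T) = -16 − T → 1·T = -48 − (-16) = -32.
T = -32/1 = -32 dBFS.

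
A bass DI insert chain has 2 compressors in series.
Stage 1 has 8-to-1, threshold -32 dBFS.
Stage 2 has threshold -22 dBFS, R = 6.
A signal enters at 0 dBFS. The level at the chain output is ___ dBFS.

-28 dBFS

Stage 1: 32 dB above -32 dBFS, reduced 8:1 to 4 dB above → -28 dBFS.
Stage 2: -28 dBFS ≤ -22 dBFS, so stage 2 doesn't engage; output -28 dBFS.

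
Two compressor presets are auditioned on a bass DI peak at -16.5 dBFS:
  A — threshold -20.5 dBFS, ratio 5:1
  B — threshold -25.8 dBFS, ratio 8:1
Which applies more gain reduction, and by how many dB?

B, by 4.9375 dB

A: GR = 4 − 4/5 = 3.2 dB.
B: GR = 9.3 − 9.3/8 = 8.1375 dB.
B applies 4.9375 dB more gain reduction.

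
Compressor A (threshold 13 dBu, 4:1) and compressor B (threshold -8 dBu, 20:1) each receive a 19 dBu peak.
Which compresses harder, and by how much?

B, by 21.15 dB

A: overshoot 6 dB → output overshoot 1.5 dB → GR 4.5 dB.
B: overshoot 27 dB → output overshoot 1.35 dB → GR 25.65 dB.
B applies 21.15 dB more gain reduction.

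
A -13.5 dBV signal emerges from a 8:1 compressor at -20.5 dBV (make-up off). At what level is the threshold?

Input is 8 dB above T (since output overshoot × R = input overshoot: (-20.5 − T)·8 = -13.5 − T gives T = -21.5 dBV).
Check: -21.5 + (-13.5 − (-21.5))/8 = -21.5 + 1 = -20.5 dBV. ✓

-21.5 dBV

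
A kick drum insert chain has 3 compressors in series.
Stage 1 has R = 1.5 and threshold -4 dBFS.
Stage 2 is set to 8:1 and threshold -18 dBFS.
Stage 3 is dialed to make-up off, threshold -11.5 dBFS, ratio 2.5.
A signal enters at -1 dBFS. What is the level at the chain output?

-16 dBFS

Stage 1: 3 dB above -4 dBFS, reduced 1.5:1 to 2 dB above → -2 dBFS.
Stage 2: 16 dB above -18 dBFS, reduced 8:1 to 2 dB above → -16 dBFS.
Stage 3: below threshold (-16 ≤ -11.5); passes unchanged; output -16 dBFS.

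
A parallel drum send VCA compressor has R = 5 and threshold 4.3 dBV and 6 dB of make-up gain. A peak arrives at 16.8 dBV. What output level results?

16.8 dBV sits 12.5 dB over threshold.
5:1 compression reduces that to 12.5/5 = 2.5 dB over.
So the level is 4.3 + 2.5 = 6.8 dBV; make-up adds 6 dB, giving 12.8 dBV.

12.8 dBV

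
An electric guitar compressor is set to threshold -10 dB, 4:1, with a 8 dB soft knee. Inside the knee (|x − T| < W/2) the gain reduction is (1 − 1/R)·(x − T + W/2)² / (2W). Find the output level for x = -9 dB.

-10.171875 dB

x − T + W/2 = -9 − (-10) + 4 = 5.
GR = (1 − 1/4) × 5² / 16 = 0.75 × 25 / 16 = 1.171875 dB.
Output = -9 − 1.171875 = -10.171875 dB.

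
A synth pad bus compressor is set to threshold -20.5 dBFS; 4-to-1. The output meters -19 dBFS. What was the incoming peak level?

The compressed level sits -19 − (-20.5) = 1.5 dB over threshold.
Undo the ratio: input overshoot = 1.5 × 4 = 6 dB, giving input = -14.5 dBFS.

-14.5 dBFS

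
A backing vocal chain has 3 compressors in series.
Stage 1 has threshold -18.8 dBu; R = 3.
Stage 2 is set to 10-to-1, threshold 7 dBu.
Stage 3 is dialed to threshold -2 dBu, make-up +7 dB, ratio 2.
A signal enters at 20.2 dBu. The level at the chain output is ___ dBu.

1.2 dBu

Stage 1: overshoot 39 dB → 39/3 = 13 dB → -5.8 dBu.
Stage 2: -5.8 dBu is at or below the 7 dBu threshold — no compression; output -5.8 dBu.
Stage 3: -5.8 dBu ≤ -2 dBu, so stage 3 doesn't engage; make-up brings it to 1.2 dBu.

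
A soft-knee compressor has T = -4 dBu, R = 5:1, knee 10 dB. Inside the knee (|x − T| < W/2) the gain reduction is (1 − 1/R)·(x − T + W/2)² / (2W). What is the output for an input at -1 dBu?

-3.56 dBu

x − T + W/2 = -1 − (-4) + 5 = 8.
GR = (1 − 1/5) × 8² / 20 = 0.8 × 64 / 20 = 2.56 dB.
Output = -1 − 2.56 = -3.56 dBu.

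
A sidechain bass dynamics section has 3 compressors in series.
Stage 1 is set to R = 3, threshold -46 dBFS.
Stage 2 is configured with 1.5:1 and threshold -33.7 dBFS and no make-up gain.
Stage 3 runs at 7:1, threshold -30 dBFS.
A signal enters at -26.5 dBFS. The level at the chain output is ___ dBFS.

Stage 1: overshoot 19.5 dB → 19.5/3 = 6.5 dB → -39.5 dBFS.
Stage 2: below threshold (-39.5 ≤ -33.7); passes unchanged; output -39.5 dBFS.
Stage 3: -39.5 dBFS ≤ -30 dBFS, so stage 3 doesn't engage; output -39.5 dBFS.

-39.5 dBFS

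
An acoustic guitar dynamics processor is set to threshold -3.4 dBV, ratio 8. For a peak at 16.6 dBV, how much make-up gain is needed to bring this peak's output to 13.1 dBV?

The peak compresses to -3.4 + 20/8 = -0.9 dBV.
To reach 13.1 dBV requires 13.1 − (-0.9) = 14 dB of make-up.

14 dB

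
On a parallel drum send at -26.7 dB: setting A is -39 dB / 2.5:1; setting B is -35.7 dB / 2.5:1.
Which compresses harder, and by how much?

A: GR = 12.3 − 12.3/2.5 = 7.38 dB.
B: GR = 9 − 9/2.5 = 5.4 dB.
A applies 1.98 dB more gain reduction.

A, by 1.98 dB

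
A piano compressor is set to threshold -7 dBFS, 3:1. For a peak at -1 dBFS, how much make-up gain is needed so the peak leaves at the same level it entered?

4 dB

The peak compresses to -7 + 6/3 = -5 dBFS.
To reach -1 dBFS requires -1 − (-5) = 4 dB of make-up.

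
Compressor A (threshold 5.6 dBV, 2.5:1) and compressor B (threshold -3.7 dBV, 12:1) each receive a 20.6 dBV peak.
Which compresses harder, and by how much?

A: overshoot 15 dB → output overshoot 6 dB → GR 9 dB.
B: overshoot 24.3 dB → output overshoot 2.025 dB → GR 22.275 dB.
B applies 13.275 dB more gain reduction.

B, by 13.275 dB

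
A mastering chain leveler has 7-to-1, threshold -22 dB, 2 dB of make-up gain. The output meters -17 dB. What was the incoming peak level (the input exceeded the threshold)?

-1 dB

Stripping the +2 dB make-up gives -19 dB at the gain stage.
That's 3 dB above the -22 dB threshold.
Undo the ratio: input overshoot = 3 × 7 = 21 dB, giving input = -1 dB.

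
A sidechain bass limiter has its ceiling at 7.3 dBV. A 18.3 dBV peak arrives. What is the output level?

A brickwall limiter is an ∞:1 compressor: any input above the ceiling is clamped to 7.3 dBV.

7.3 dBV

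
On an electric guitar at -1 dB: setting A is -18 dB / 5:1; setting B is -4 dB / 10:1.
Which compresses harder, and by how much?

A: GR = 17 − 17/5 = 13.6 dB.
B: GR = 3 − 3/10 = 2.7 dB.
Difference: 10.9 dB in favour of A.

A, by 10.9 dB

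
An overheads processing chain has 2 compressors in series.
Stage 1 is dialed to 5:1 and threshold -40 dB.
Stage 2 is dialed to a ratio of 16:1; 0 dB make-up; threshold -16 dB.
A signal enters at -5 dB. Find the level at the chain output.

-33 dB

Stage 1: 35 dB above -40 dB, reduced 5:1 to 7 dB above → -33 dB.
Stage 2: below threshold (-33 ≤ -16); passes unchanged; output -33 dB.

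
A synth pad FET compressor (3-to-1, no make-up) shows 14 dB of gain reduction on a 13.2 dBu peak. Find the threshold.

Input is 21 dB above T (since output overshoot × R = input overshoot: (-0.8 − T)·3 = 13.2 − T gives T = -7.8 dBu).
Check: -7.8 + (13.2 − (-7.8))/3 = -7.8 + 7 = -0.8 dBu. ✓

-7.8 dBu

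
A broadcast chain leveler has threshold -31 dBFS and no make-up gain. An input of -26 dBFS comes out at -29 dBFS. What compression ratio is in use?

Input overshoot = -26 − (-31) = 5 dB; output overshoot = -29 − (-31) = 2 dB.
Ratio = 5 / 2 = 2.5.

2.5:1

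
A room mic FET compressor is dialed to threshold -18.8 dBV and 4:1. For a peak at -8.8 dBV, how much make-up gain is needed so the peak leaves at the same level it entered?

Without make-up, output = threshold + overshoot/4 = -18.8 + 2.5 = -16.3 dBV.
Gap to target: 7.5 dB.

7.5 dB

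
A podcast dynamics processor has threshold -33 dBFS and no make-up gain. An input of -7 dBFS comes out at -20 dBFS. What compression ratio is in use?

2:1

Input overshoot = -7 − (-33) = 26 dB; output overshoot = -20 − (-33) = 13 dB.
Ratio = 26 / 13 = 2.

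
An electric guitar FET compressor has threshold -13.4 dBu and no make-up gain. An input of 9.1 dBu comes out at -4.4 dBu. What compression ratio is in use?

Input overshoot = 9.1 − (-13.4) = 22.5 dB; output overshoot = -4.4 − (-13.4) = 9 dB.
Ratio = 22.5 / 9 = 2.5.

2.5:1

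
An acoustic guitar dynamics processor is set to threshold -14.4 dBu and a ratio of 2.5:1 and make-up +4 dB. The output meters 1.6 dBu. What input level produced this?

Stripping the +4 dB make-up gives -2.4 dBu at the gain stage.
Post-compression overshoot = -2.4 − (-14.4) = 12 dB.
Undo the ratio: input overshoot = 12 × 2.5 = 30 dB, giving input = 15.6 dBu.

15.6 dBu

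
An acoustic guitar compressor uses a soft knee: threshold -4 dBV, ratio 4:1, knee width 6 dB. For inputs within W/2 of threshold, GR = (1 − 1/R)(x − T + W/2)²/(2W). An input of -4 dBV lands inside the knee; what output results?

x − T + W/2 = -4 − (-4) + 3 = 3.
GR = (1 − 1/4) × 3² / 12 = 0.75 × 9 / 12 = 0.5625 dB.
Output = -4 − 0.5625 = -4.5625 dBV.

-4.5625 dBV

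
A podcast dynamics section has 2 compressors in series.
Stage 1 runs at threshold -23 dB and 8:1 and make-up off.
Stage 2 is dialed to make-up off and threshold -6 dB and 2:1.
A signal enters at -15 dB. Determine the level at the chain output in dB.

-22 dB

Stage 1: overshoot 8 dB → 8/8 = 1 dB → -22 dB.
Stage 2: -22 dB is at or below the -6 dB threshold — no compression; output -22 dB.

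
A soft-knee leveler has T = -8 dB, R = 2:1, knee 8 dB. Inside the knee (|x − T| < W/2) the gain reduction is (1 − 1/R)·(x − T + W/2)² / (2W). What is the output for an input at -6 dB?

-7.125 dB

x − T + W/2 = -6 − (-8) + 4 = 6.
GR = (1 − 1/2) × 6² / 16 = 0.5 × 36 / 16 = 1.125 dB.
Output = -6 − 1.125 = -7.125 dB.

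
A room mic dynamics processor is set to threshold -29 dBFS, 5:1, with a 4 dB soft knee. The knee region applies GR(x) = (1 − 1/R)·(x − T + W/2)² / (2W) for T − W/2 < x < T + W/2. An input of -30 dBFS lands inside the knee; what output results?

x − T + W/2 = -30 − (-29) + 2 = 1.
GR = (1 − 1/5) × 1² / 8 = 0.8 × 1 / 8 = 0.1 dB.
Output = -30 − 0.1 = -30.1 dBFS.

-30.1 dBFS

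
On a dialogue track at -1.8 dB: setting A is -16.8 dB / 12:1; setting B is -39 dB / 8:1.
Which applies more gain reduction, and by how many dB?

B, by 18.8 dB

A: 15 dB over, compressed to 1.25 dB over, so 13.75 dB of GR.
B: 37.2 dB over, compressed to 4.65 dB over, so 32.55 dB of GR.
Difference: 18.8 dB in favour of B.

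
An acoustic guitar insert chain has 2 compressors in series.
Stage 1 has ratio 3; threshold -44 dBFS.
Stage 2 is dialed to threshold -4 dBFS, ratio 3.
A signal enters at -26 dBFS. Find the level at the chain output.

Stage 1: -26 dBFS is 18 dB over -44 dBFS; at 3:1 that becomes 6 dB over, giving -38 dBFS.
Stage 2: -38 dBFS is at or below the -4 dBFS threshold — no compression; output -38 dBFS.

-38 dBFS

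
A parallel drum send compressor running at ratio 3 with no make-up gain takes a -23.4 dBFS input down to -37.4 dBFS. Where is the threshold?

-44.4 dBFS

Input is 21 dB above T (since output overshoot × R = input overshoot: (-37.4 − T)·3 = -23.4 − T gives T = -44.4 dBFS).
Check: -44.4 + (-23.4 − (-44.4))/3 = -44.4 + 7 = -37.4 dBFS. ✓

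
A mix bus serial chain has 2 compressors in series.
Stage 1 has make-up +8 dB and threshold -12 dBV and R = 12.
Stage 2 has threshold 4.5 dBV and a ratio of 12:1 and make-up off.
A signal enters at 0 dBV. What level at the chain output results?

-3 dBV

Stage 1: 0 dBV is 12 dB over -12 dBV; at 12:1 that becomes 1 dB over, giving -11 dBV; +8 dB make-up → -3 dBV.
Stage 2: -3 dBV ≤ 4.5 dBV, so stage 2 doesn't engage; output -3 dBV.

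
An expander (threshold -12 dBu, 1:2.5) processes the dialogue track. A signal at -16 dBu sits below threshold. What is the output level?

-22 dBu

Below threshold, a 1:2.5 expander applies gain = (2.5−1)×(T − x) of attenuation.
(2.5−1) × 4 = 6 dB, so output = -16 − 6 = -22 dBu.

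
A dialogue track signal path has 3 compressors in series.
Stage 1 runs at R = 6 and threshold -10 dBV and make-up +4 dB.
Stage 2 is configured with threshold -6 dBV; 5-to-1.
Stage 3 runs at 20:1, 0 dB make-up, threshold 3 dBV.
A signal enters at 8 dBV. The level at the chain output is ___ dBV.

-5.4 dBV

Stage 1: overshoot 18 dB → 18/6 = 3 dB → -7 dBV; +4 dB make-up → -3 dBV.
Stage 2: 3 dB above -6 dBV, reduced 5:1 to 0.6 dB above → -5.4 dBV.
Stage 3: -5.4 dBV is at or below the 3 dBV threshold — no compression; output -5.4 dBV.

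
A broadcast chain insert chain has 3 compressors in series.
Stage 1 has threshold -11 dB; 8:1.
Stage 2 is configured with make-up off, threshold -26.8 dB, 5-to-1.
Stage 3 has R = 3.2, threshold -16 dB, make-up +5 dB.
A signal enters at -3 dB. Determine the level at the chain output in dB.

Stage 1: 8 dB above -11 dB, reduced 8:1 to 1 dB above → -10 dB.
Stage 2: overshoot 16.8 dB → 16.8/5 = 3.36 dB → -23.44 dB.
Stage 3: -23.44 dB is at or below the -16 dB threshold — no compression; make-up brings it to -18.44 dB.

-18.44 dB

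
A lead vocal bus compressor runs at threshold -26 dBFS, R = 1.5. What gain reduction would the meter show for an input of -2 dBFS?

8 dB

-2 dBFS exceeds the threshold by 24 dB.
After 1.5:1 compression the overshoot becomes 24/1.5 = 16 dB.
Gain reduction = 24 − 16 = 8 dB.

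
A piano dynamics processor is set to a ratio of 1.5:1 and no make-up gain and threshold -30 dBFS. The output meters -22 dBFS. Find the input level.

-18 dBFS

That's 8 dB above the -30 dBFS threshold.
Input overshoot = R × output overshoot = 12 dB → input = -30 + 12 = -18 dBFS.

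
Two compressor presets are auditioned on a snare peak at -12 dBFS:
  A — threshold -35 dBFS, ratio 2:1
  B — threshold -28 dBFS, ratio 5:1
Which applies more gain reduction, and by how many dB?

B, by 1.3 dB

A: overshoot 23 dB → output overshoot 11.5 dB → GR 11.5 dB.
B: overshoot 16 dB → output overshoot 3.2 dB → GR 12.8 dB.
B reduces 1.3 dB more.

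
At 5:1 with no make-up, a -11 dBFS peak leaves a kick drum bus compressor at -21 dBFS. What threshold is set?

Input is 12.5 dB above T (since output overshoot × R = input overshoot: (-21 − T)·5 = -11 − T gives T = -23.5 dBFS).
Check: -23.5 + (-11 − (-23.5))/5 = -23.5 + 2.5 = -21 dBFS. ✓

-23.5 dBFS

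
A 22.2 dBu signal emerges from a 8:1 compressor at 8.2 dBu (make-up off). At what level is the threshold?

6.2 dBu

Input is 16 dB above T (since output overshoot × R = input overshoot: (8.2 − T)·8 = 22.2 − T gives T = 6.2 dBu).
Check: 6.2 + (22.2 − 6.2)/8 = 6.2 + 2 = 8.2 dBu. ✓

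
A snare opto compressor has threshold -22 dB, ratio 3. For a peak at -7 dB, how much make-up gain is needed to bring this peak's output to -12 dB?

5 dB

Overshoot 15 dB → 15/3 = 5 dB after compression, so the compressed level is -22 + 5 = -17 dB.
Make-up = target − compressed = -12 − (-17) = 5 dB.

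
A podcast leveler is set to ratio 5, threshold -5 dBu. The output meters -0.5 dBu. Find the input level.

Post-compression overshoot = -0.5 − (-5) = 4.5 dB.
Undo the ratio: input overshoot = 4.5 × 5 = 22.5 dB, giving input = 17.5 dBu.

17.5 dBu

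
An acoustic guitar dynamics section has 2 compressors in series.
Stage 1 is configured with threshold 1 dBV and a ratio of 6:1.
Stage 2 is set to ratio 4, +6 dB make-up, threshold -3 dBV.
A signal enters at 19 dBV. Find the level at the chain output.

Stage 1: 19 dBV is 18 dB over 1 dBV; at 6:1 that becomes 3 dB over, giving 4 dBV.
Stage 2: 7 dB above -3 dBV, reduced 4:1 to 1.75 dB above → -1.25 dBV; +6 dB make-up → 4.75 dBV.

4.75 dBV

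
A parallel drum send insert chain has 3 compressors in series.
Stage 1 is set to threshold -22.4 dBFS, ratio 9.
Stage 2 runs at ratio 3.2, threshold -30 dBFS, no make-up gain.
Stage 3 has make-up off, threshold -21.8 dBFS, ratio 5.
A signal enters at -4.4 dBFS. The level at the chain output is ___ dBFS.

-27 dBFS

Stage 1: -4.4 dBFS is 18 dB over -22.4 dBFS; at 9:1 that becomes 2 dB over, giving -20.4 dBFS.
Stage 2: -20.4 dBFS is 9.6 dB over -30 dBFS; at 3.2:1 that becomes 3 dB over, giving -27 dBFS.
Stage 3: below threshold (-27 ≤ -21.8); passes unchanged; output -27 dBFS.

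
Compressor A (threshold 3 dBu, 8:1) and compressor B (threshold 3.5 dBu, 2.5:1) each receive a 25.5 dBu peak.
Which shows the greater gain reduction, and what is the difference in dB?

A, by 6.4875 dB

A: 22.5 dB over, compressed to 2.8125 dB over, so 19.6875 dB of GR.
B: 22 dB over, compressed to 8.8 dB over, so 13.2 dB of GR.
A reduces 6.4875 dB more.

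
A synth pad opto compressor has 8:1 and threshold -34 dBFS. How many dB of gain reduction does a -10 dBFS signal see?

The signal is 24 dB above threshold.
A 8:1 ratio leaves 3 dB of that excess.
So the signal is attenuated by 24 − 3 = 21 dB.

21 dB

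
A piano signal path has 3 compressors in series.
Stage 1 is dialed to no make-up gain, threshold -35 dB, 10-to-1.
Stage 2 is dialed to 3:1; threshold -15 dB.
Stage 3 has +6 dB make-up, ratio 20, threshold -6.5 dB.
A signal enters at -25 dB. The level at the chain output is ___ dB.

Stage 1: 10 dB above -35 dB, reduced 10:1 to 1 dB above → -34 dB.
Stage 2: below threshold (-34 ≤ -15); passes unchanged; output -34 dB.
Stage 3: -34 dB is at or below the -6.5 dB threshold — no compression; make-up brings it to -28 dB.

-28 dB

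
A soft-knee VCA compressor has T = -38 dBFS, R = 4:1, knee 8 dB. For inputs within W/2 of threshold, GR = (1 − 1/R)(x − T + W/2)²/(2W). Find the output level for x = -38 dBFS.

x − T + W/2 = -38 − (-38) + 4 = 4.
GR = (1 − 1/4) × 4² / 16 = 0.75 × 16 / 16 = 0.75 dB.
Output = -38 − 0.75 = -38.75 dBFS.

-38.75 dBFS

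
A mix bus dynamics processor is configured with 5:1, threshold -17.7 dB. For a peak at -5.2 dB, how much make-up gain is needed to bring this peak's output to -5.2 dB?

10 dB

The peak compresses to -17.7 + 12.5/5 = -15.2 dB.
To reach -5.2 dB requires -5.2 − (-15.2) = 10 dB of make-up.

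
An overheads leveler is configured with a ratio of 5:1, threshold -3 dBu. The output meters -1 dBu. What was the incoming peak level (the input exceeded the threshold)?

Post-compression overshoot = -1 − (-3) = 2 dB.
Input overshoot = R × output overshoot = 10 dB → input = -3 + 10 = 7 dBu.

7 dBu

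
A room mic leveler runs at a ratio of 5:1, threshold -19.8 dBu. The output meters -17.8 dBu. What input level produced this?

Post-compression overshoot = -17.8 − (-19.8) = 2 dB.
Undo the ratio: input overshoot = 2 × 5 = 10 dB, giving input = -9.8 dBu.

-9.8 dBu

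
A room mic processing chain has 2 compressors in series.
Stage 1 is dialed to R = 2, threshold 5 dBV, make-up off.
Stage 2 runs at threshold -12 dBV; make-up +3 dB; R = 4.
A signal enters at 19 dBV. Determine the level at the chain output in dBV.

-3 dBV

Stage 1: overshoot 14 dB → 14/2 = 7 dB → 12 dBV.
Stage 2: 12 dBV is 24 dB over -12 dBV; at 4:1 that becomes 6 dB over, giving -6 dBV; +3 dB make-up → -3 dBV.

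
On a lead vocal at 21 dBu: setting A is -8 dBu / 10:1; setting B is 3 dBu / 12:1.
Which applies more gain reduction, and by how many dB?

A, by 9.6 dB

A: GR = 29 − 29/10 = 26.1 dB.
B: GR = 18 − 18/12 = 16.5 dB.
A reduces 9.6 dB more.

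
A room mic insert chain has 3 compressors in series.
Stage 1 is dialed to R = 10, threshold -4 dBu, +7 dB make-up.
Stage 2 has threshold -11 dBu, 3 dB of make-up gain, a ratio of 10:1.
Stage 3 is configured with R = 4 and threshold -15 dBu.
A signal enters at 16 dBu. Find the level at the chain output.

Stage 1: overshoot 20 dB → 20/10 = 2 dB → -2 dBu; +7 dB make-up → 5 dBu.
Stage 2: 16 dB above -11 dBu, reduced 10:1 to 1.6 dB above → -9.4 dBu; +3 dB make-up → -6.4 dBu.
Stage 3: 8.6 dB above -15 dBu, reduced 4:1 to 2.15 dB above → -12.85 dBu.

-12.85 dBu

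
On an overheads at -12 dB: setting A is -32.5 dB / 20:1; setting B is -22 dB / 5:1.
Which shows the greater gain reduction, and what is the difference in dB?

A: GR = 20.5 − 20.5/20 = 19.475 dB.
B: GR = 10 − 10/5 = 8 dB.
A reduces 11.475 dB more.

A, by 11.475 dB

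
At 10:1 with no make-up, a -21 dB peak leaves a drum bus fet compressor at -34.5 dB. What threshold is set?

-36 dB

Let T be the threshold. Output overshoot = (input overshoot)/R, so -34.5 − T = (-21 − T)/10.
10·(-34.5 − T) = -21 − T → 9·T = -345 − (-21) = -324.
T = -324/9 = -36 dB.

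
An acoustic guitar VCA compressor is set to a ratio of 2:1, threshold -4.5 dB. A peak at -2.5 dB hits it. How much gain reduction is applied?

1 dB

The signal is 2 dB above threshold.
At 2:1, output sits 2/2 = 1 dB above threshold.
GR = overshoot in − overshoot out = 2 − 1 = 1 dB.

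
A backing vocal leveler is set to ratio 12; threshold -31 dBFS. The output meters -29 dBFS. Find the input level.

The compressed level sits -29 − (-31) = 2 dB over threshold.
Undo the ratio: input overshoot = 2 × 12 = 24 dB, giving input = -7 dBFS.

-7 dBFS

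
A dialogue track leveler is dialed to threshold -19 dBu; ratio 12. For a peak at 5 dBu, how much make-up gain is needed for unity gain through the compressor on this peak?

22 dB

Overshoot 24 dB → 24/12 = 2 dB after compression, so the compressed level is -19 + 2 = -17 dBu.
Make-up = target − compressed = 5 − (-17) = 22 dB.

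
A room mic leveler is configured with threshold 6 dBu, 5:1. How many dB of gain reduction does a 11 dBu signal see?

Overshoot = 11 − 6 = 5 dB.
At 5:1, output sits 5/5 = 1 dB above threshold.
GR = overshoot in − overshoot out = 5 − 1 = 4 dB.

4 dB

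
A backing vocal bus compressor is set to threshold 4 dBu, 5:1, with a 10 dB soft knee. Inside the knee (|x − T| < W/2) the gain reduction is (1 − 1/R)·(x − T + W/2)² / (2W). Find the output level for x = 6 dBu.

x − T + W/2 = 6 − 4 + 5 = 7.
GR = (1 − 1/5) × 7² / 20 = 0.8 × 49 / 20 = 1.96 dB.
Output = 6 − 1.96 = 4.04 dBu.

4.04 dBu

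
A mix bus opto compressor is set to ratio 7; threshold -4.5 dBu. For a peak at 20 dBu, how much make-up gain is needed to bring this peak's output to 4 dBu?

Without make-up, output = threshold + overshoot/7 = -4.5 + 3.5 = -1 dBu.
Gap to target: 5 dB.

5 dB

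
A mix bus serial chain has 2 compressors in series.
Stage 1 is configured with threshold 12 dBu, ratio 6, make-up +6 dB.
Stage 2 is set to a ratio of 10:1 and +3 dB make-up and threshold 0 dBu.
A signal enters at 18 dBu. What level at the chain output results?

4.9 dBu

Stage 1: 18 dBu is 6 dB over 12 dBu; at 6:1 that becomes 1 dB over, giving 13 dBu; +6 dB make-up → 19 dBu.
Stage 2: overshoot 19 dB → 19/10 = 1.9 dB → 1.9 dBu; +3 dB make-up → 4.9 dBu.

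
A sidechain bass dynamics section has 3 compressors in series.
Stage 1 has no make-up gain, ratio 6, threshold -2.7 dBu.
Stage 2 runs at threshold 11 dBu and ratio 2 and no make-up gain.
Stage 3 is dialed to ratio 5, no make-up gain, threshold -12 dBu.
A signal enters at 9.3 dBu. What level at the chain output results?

Stage 1: overshoot 12 dB → 12/6 = 2 dB → -0.7 dBu.
Stage 2: -0.7 dBu ≤ 11 dBu, so stage 2 doesn't engage; output -0.7 dBu.
Stage 3: 11.3 dB above -12 dBu, reduced 5:1 to 2.26 dB above → -9.74 dBu.

-9.74 dBu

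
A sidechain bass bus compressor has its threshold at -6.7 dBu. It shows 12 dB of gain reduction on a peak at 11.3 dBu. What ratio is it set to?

Input overshoot = 11.3 − (-6.7) = 18 dB.
Output overshoot = 18 − 12 = 6 dB.
Ratio = input overshoot / output overshoot = 18 / 6 = 3.

3:1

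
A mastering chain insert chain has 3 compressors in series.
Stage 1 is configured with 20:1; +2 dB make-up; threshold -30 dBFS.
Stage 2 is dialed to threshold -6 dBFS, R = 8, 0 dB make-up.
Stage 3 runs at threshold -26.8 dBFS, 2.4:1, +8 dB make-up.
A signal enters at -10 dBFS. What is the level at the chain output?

Stage 1: overshoot 20 dB → 20/20 = 1 dB → -29 dBFS; +2 dB make-up → -27 dBFS.
Stage 2: -27 dBFS is at or below the -6 dBFS threshold — no compression; output -27 dBFS.
Stage 3: -27 dBFS ≤ -26.8 dBFS, so stage 3 doesn't engage; make-up brings it to -19 dBFS.

-19 dBFS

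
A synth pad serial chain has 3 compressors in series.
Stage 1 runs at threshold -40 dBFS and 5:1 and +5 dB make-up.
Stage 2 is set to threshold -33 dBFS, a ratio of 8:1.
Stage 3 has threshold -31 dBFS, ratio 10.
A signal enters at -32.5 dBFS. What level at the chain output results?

Stage 1: 7.5 dB above -40 dBFS, reduced 5:1 to 1.5 dB above → -38.5 dBFS; +5 dB make-up → -33.5 dBFS.
Stage 2: below threshold (-33.5 ≤ -33); passes unchanged; output -33.5 dBFS.
Stage 3: -33.5 dBFS ≤ -31 dBFS, so stage 3 doesn't engage; output -33.5 dBFS.

-33.5 dBFS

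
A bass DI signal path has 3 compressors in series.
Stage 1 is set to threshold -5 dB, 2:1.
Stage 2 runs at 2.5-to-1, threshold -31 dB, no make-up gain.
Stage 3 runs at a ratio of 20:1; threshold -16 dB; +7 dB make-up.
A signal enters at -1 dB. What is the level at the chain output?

Stage 1: overshoot 4 dB → 4/2 = 2 dB → -3 dB.
Stage 2: -3 dB is 28 dB over -31 dB; at 2.5:1 that becomes 11.2 dB over, giving -19.8 dB.
Stage 3: -19.8 dB ≤ -16 dB, so stage 3 doesn't engage; make-up brings it to -12.8 dB.

-12.8 dB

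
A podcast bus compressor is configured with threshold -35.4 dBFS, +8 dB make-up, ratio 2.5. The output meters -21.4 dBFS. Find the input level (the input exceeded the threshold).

Before make-up, the level was -21.4 − 8 = -29.4 dBFS.
Post-compression overshoot = -29.4 − (-35.4) = 6 dB.
Input overshoot = R × output overshoot = 15 dB → input = -35.4 + 15 = -20.4 dBFS.

-20.4 dBFS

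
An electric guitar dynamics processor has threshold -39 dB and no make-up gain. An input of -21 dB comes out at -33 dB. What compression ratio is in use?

Input overshoot = -21 − (-39) = 18 dB; output overshoot = -33 − (-39) = 6 dB.
Ratio = 18 / 6 = 3.

3:1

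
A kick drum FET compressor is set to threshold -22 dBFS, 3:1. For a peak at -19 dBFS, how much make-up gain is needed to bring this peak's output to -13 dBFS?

Without make-up, output = threshold + overshoot/3 = -22 + 1 = -21 dBFS.
Gap to target: 8 dB.

8 dB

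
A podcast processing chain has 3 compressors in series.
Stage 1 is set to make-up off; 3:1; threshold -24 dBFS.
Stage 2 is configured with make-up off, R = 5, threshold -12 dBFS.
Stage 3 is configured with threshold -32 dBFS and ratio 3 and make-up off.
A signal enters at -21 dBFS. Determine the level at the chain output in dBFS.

-29 dBFS

Stage 1: -21 dBFS is 3 dB over -24 dBFS; at 3:1 that becomes 1 dB over, giving -23 dBFS.
Stage 2: -23 dBFS is at or below the -12 dBFS threshold — no compression; output -23 dBFS.
Stage 3: -23 dBFS is 9 dB over -32 dBFS; at 3:1 that becomes 3 dB over, giving -29 dBFS.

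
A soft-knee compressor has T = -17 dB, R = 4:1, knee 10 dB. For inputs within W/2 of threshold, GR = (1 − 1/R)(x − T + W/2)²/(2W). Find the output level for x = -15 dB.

-16.8375 dB

x − T + W/2 = -15 − (-17) + 5 = 7.
GR = (1 − 1/4) × 7² / 20 = 0.75 × 49 / 20 = 1.8375 dB.
Output = -15 − 1.8375 = -16.8375 dB.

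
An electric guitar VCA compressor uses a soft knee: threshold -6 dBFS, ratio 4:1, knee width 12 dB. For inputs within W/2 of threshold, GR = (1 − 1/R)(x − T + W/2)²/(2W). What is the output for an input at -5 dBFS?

-6.53125 dBFS

x − T + W/2 = -5 − (-6) + 6 = 7.
GR = (1 − 1/4) × 7² / 24 = 0.75 × 49 / 24 = 1.53125 dB.
Output = -5 − 1.53125 = -6.53125 dBFS.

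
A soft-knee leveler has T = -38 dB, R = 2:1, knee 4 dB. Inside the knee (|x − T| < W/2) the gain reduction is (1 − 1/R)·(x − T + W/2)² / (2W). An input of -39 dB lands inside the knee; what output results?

x − T + W/2 = -39 − (-38) + 2 = 1.
GR = (1 − 1/2) × 1² / 8 = 0.5 × 1 / 8 = 0.0625 dB.
Output = -39 − 0.0625 = -39.0625 dB.

-39.0625 dB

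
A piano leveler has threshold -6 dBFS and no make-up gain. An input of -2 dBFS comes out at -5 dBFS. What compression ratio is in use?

4:1

Input overshoot = -2 − (-6) = 4 dB; output overshoot = -5 − (-6) = 1 dB.
Ratio = 4 / 1 = 4.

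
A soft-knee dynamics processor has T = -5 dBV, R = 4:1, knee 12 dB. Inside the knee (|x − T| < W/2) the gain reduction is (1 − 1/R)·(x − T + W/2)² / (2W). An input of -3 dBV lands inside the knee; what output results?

-5 dBV

x − T + W/2 = -3 − (-5) + 6 = 8.
GR = (1 − 1/4) × 8² / 24 = 0.75 × 64 / 24 = 2 dB.
Output = -3 − 2 = -5 dBV.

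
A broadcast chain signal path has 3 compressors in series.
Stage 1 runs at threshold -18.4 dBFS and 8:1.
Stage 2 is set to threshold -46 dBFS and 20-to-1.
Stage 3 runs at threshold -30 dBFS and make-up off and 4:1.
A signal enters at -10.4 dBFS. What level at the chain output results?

Stage 1: overshoot 8 dB → 8/8 = 1 dB → -17.4 dBFS.
Stage 2: overshoot 28.6 dB → 28.6/20 = 1.43 dB → -44.57 dBFS.
Stage 3: below threshold (-44.57 ≤ -30); passes unchanged; output -44.57 dBFS.

-44.57 dBFS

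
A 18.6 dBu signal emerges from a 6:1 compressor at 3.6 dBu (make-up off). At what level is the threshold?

0.6 dBu

Input is 18 dB above T (since output overshoot × R = input overshoot: (3.6 − T)·6 = 18.6 − T gives T = 0.6 dBu).
Check: 0.6 + (18.6 − 0.6)/6 = 0.6 + 3 = 3.6 dBu. ✓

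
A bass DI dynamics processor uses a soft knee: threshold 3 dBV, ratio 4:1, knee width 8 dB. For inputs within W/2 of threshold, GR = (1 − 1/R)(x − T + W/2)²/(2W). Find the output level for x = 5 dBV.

3.3125 dBV

x − T + W/2 = 5 − 3 + 4 = 6.
GR = (1 − 1/4) × 6² / 16 = 0.75 × 36 / 16 = 1.6875 dB.
Output = 5 − 1.6875 = 3.3125 dBV.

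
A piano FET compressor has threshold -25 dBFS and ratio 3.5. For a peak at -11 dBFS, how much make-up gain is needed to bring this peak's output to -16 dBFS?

Without make-up, output = threshold + overshoot/3.5 = -25 + 4 = -21 dBFS.
Gap to target: 5 dB.

5 dB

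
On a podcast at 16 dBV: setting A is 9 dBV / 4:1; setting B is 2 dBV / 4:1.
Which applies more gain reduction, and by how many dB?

B, by 5.25 dB

A: overshoot 7 dB → output overshoot 1.75 dB → GR 5.25 dB.
B: overshoot 14 dB → output overshoot 3.5 dB → GR 10.5 dB.
B reduces 5.25 dB more.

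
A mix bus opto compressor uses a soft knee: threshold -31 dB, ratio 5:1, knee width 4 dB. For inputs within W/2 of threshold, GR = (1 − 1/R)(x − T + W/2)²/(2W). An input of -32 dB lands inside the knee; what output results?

x − T + W/2 = -32 − (-31) + 2 = 1.
GR = (1 − 1/5) × 1² / 8 = 0.8 × 1 / 8 = 0.1 dB.
Output = -32 − 0.1 = -32.1 dB.

-32.1 dB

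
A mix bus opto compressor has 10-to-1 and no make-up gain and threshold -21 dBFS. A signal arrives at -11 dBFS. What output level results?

-20 dBFS

-11 dBFS sits 10 dB over threshold.
10:1 compression reduces that to 10/10 = 1 dB over.
That puts the output at -20 dBFS.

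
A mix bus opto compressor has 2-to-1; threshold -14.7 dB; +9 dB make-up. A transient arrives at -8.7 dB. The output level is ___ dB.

-2.7 dB

The input is 6 dB above the -14.7 dB threshold.
The 6 dB excess becomes 3 dB after 2:1 reduction.
That puts the output at -11.7 dB; make-up adds 9 dB, giving -2.7 dB.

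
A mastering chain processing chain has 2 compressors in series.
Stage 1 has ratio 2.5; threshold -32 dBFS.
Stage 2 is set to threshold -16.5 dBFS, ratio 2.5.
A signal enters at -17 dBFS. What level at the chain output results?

-26 dBFS

Stage 1: -17 dBFS is 15 dB over -32 dBFS; at 2.5:1 that becomes 6 dB over, giving -26 dBFS.
Stage 2: below threshold (-26 ≤ -16.5); passes unchanged; output -26 dBFS.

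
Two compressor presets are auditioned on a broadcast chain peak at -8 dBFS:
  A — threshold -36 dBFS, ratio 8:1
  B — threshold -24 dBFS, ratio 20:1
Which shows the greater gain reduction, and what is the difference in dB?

A: overshoot 28 dB → output overshoot 3.5 dB → GR 24.5 dB.
B: overshoot 16 dB → output overshoot 0.8 dB → GR 15.2 dB.
A applies 9.3 dB more gain reduction.

A, by 9.3 dB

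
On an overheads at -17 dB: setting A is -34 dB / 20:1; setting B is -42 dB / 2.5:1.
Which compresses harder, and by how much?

A, by 1.15 dB

A: GR = 17 − 17/20 = 16.15 dB.
B: GR = 25 − 25/2.5 = 15 dB.
Difference: 1.15 dB in favour of A.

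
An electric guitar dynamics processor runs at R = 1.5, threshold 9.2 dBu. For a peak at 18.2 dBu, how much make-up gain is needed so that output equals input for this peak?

3 dB

Without make-up, output = threshold + overshoot/1.5 = 9.2 + 6 = 15.2 dBu.
Gap to target: 3 dB.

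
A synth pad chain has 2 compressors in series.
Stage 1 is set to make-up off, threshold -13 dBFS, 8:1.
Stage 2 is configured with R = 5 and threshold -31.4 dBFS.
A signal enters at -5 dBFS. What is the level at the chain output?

Stage 1: overshoot 8 dB → 8/8 = 1 dB → -12 dBFS.
Stage 2: -12 dBFS is 19.4 dB over -31.4 dBFS; at 5:1 that becomes 3.88 dB over, giving -27.52 dBFS.

-27.52 dBFS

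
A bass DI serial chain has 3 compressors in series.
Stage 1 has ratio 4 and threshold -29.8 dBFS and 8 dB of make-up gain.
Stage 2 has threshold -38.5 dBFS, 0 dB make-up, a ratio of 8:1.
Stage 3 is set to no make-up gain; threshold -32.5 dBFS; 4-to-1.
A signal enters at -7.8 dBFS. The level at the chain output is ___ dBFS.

-35.725 dBFS

Stage 1: -7.8 dBFS is 22 dB over -29.8 dBFS; at 4:1 that becomes 5.5 dB over, giving -24.3 dBFS; +8 dB make-up → -16.3 dBFS.
Stage 2: overshoot 22.2 dB → 22.2/8 = 2.775 dB → -35.725 dBFS.
Stage 3: -35.725 dBFS ≤ -32.5 dBFS, so stage 3 doesn't engage; output -35.725 dBFS.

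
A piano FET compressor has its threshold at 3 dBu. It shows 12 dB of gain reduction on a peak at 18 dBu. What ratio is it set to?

5:1

Input overshoot = 18 − 3 = 15 dB.
Output overshoot = 15 − 12 = 3 dB.
Ratio = input overshoot / output overshoot = 15 / 3 = 5.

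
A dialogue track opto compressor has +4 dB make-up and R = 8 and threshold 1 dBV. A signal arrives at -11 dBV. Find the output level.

-7 dBV

-11 dBV is 12 dB below the 1 dBV threshold, so no gain reduction is applied.
Make-up gain adds 4 dB: -11 + 4 = -7 dBV.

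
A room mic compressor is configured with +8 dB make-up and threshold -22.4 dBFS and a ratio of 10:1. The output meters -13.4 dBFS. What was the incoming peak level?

-12.4 dBFS

Stripping the +8 dB make-up gives -21.4 dBFS at the gain stage.
The compressed level sits -21.4 − (-22.4) = 1 dB over threshold.
Input overshoot = R × output overshoot = 10 dB → input = -22.4 + 10 = -12.4 dBFS.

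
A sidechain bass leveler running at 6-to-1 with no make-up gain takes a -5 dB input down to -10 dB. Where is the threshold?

Gain reduction = -5 − (-10) = 5 dB; output overshoot = GR / (R − 1) = 5 / 5 = 1 dB.
Threshold = output − output overshoot = -10 − 1 = -11 dB.

-11 dB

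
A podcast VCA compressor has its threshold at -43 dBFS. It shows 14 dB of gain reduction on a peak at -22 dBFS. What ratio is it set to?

Input overshoot = -22 − (-43) = 21 dB.
Output overshoot = 21 − 14 = 7 dB.
Ratio = input overshoot / output overshoot = 21 / 7 = 3.

3:1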